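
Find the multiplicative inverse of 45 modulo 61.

19

61 = 1×45 + 16
45 = 2×16 + 13
16 = 1×13 + 3
13 = 4×3 + 1
3 = 3×1 + 0
gcd(45, 61) = 1, so the inverse exists.
Bézout: 1 = −14×61 + 19×45.
So 45⁻¹ ≡ 19 (mod 61).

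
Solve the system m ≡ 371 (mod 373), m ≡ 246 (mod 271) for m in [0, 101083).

373⁻¹ mod 271: 373*93 ≡ 1 (mod 271), so 373⁻¹ ≡ 93.
m = 371 + 373*((246 − 371)*93 mod 271) = 371 + 373*28 = 10815.

10815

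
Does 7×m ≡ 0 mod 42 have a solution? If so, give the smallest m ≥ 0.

gcd(7, 42) = 7, and 7 | 0, so solutions exist.
Divide through by 7: 1×m = 0 (mod 6).
1⁻¹ ≡ 1 (mod 6).
m ≡ 1×0 ≡ 0 (mod 6).
The smallest non-negative solution is m = 0.

0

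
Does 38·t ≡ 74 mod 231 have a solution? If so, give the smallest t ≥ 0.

160

gcd(38, 231) = 1, so a unique solution mod 231 exists.
38⁻¹ ≡ 152 (mod 231).
t ≡ 152·74 ≡ 160 (mod 231).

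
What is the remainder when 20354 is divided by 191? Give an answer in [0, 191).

108

20354 = 106*191 + 108, so 20354 ≡ 108 (mod 191).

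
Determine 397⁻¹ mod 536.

By the extended Euclidean algorithm:
536 = 1*397 + 139
397 = 2*139 + 119
139 = 1*119 + 20
119 = 5*20 + 19
20 = 1*19 + 1
19 = 19*1 + 0
gcd(397, 536) = 1, so the inverse exists.
Bézout: 1 = 20*536 − 27*397.
So 397⁻¹ ≡ −27 ≡ 509 (mod 536).

509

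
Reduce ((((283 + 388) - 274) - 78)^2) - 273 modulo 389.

283 + 388 = 671 ≡ 282 (mod 389)
282 - 274 = 8
8 - 78 = -70 ≡ 319 (mod 389)
(319)^2 ≡ 232 (mod 389)
232 - 273 = -41 ≡ 348 (mod 389)

348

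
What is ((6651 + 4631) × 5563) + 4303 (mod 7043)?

5896

6651 + 4631 = 11282 ≡ 4239 (mod 7043)
4239 × 5563 = 23581557 ≡ 1593 (mod 7043)
1593 + 4303 = 5896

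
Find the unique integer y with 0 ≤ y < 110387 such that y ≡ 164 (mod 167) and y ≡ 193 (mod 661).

18701

167⁻¹ mod 661: 167×95 ≡ 1 (mod 661), so 167⁻¹ ≡ 95.
y = 164 + 167×((193 − 164)×95 mod 661) = 164 + 167×111 = 18701.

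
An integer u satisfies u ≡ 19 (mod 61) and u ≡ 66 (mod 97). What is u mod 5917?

61⁻¹ mod 97: 61*35 ≡ 1 (mod 97), so 61⁻¹ ≡ 35.
u = 19 + 61*((66 − 19)*35 mod 97) = 19 + 61*93 = 5692.
Check: 5692 mod 61 = 19, 5692 mod 97 = 66. ✓

5692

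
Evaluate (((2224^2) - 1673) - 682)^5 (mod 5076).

(2224)^2 ≡ 2152 (mod 5076)
2152 - 1673 = 479
479 - 682 = -203 ≡ 4873 (mod 5076)
(4873)^5 ≡ 4093 (mod 5076)

4093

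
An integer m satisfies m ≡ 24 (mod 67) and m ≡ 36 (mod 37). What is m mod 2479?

2034

67⁻¹ mod 37: 67*21 ≡ 1 (mod 37), so 67⁻¹ ≡ 21.
m = 24 + 67*((36 − 24)*21 mod 37) = 24 + 67*30 = 2034.
Check: 2034 mod 67 = 24, 2034 mod 37 = 36. ✓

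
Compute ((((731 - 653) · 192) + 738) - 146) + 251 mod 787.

79

731 - 653 = 78
78 · 192 = 14976 ≡ 23 (mod 787)
23 + 738 = 761
761 - 146 = 615
615 + 251 = 866 ≡ 79 (mod 787)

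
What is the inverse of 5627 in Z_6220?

4783

By the extended Euclidean algorithm:
6220 = 1·5627 + 593
5627 = 9·593 + 290
593 = 2·290 + 13
290 = 22·13 + 4
13 = 3·4 + 1
4 = 4·1 + 0
gcd(5627, 6220) = 1, so the inverse exists.
Bézout: 1 = 1300·6220 − 1437·5627.
So 5627⁻¹ ≡ −1437 ≡ 4783 (mod 6220).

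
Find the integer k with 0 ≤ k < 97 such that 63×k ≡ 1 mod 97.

97 = 1*63 + 34
63 = 1*34 + 29
34 = 1*29 + 5
29 = 5*5 + 4
5 = 1*4 + 1
4 = 4*1 + 0
gcd(63, 97) = 1, so the inverse exists.
Back-substitute for 1:
1 = 1*5 − 1*4
  = −1*29 + 6*5
  = 6*34 − 7*29
  = −7*63 + 13*34
  = 13*97 − 20*63
So 63⁻¹ ≡ −20 ≡ 77 (mod 97).

77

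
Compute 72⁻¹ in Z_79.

Run the extended Euclidean algorithm:
79 = 1*72 + 7
72 = 10*7 + 2
7 = 3*2 + 1
2 = 2*1 + 0
gcd(72, 79) = 1, so the inverse exists.
Back-substitute for 1:
1 = 1*7 − 3*2
  = −3*72 + 31*7
  = 31*79 − 34*72
So 72⁻¹ ≡ −34 ≡ 45 (mod 79).

45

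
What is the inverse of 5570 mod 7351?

421

Apply the Euclidean algorithm and back-substitute:
7351 = 1·5570 + 1781
5570 = 3·1781 + 227
1781 = 7·227 + 192
227 = 1·192 + 35
192 = 5·35 + 17
35 = 2·17 + 1
17 = 17·1 + 0
gcd(5570, 7351) = 1, so the inverse exists.
Back-substitute for 1:
1 = 1·35 − 2·17
  = −2·192 + 11·35
  = 11·227 − 13·192
  = −13·1781 + 102·227
  = 102·5570 − 319·1781
  = −319·7351 + 421·5570
So 5570⁻¹ ≡ 421 (mod 7351).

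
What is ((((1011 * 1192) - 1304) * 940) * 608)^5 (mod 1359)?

152

1011 * 1192 = 1205112 ≡ 1038 (mod 1359)
1038 - 1304 = -266 ≡ 1093 (mod 1359)
1093 * 940 = 1027420 ≡ 16 (mod 1359)
16 * 608 = 9728 ≡ 215 (mod 1359)
(215)^5 ≡ 152 (mod 1359)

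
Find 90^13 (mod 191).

Using repeated squaring:
90^1 ≡ 90 (mod 191)
90^2 ≡ 90^2 = 8100 ≡ 78 (mod 191)
90^4 ≡ 78^2 = 6084 ≡ 163 (mod 191)
90^8 ≡ 163^2 = 26569 ≡ 20 (mod 191)
90^13 = 90^8 × 90^4 × 90^1 ≡ 20 × 163 × 90 (mod 191).
Accumulate the product:
20 × 163 = 3260 ≡ 13
13 × 90 = 1170 ≡ 24

24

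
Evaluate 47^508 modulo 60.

1

508 in binary is 111111100, i.e. 508 = 256 + 128 + 64 + 32 + 16 + 8 + 4.
47^1 ≡ 47 (mod 60)
47^2 ≡ 47^2 = 2209 ≡ 49 (mod 60)
47^4 ≡ 49^2 = 2401 ≡ 1 (mod 60)
47^8 ≡ 1^2 = 1 (mod 60)
47^16 ≡ 1^2 = 1 (mod 60)
47^32 ≡ 1^2 = 1 (mod 60)
47^64 ≡ 1^2 = 1 (mod 60)
47^128 ≡ 1^2 = 1 (mod 60)
47^256 ≡ 1^2 = 1 (mod 60)
47^508 = 47^256 * 47^128 * 47^64 * 47^32 * 47^16 * 47^8 * 47^4 ≡ 1 * 1 * 1 * 1 * 1 * 1 * 1 (mod 60).
Accumulate the product:
1 * 1 = 1
1 * 1 = 1
1 * 1 = 1
1 * 1 = 1
1 * 1 = 1
1 * 1 = 1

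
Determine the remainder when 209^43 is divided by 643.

625

By square-and-multiply:
209^1 ≡ 209 (mod 643)
209^2 ≡ 209^2 = 43681 ≡ 600 (mod 643)
209^4 ≡ 600^2 = 360000 ≡ 563 (mod 643)
209^8 ≡ 563^2 = 316969 ≡ 613 (mod 643)
209^16 ≡ 613^2 = 375769 ≡ 257 (mod 643)
209^32 ≡ 257^2 = 66049 ≡ 463 (mod 643)
209^43 = 209^32 * 209^8 * 209^2 * 209^1 ≡ 463 * 613 * 600 * 209 (mod 643).
Accumulate the product:
463 * 613 = 283819 ≡ 256
256 * 600 = 153600 ≡ 566
566 * 209 = 118294 ≡ 625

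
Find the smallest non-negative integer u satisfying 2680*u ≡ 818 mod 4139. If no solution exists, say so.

3920

gcd(2680, 4139) = 1, so a unique solution mod 4139 exists.
2680⁻¹ ≡ 3739 (mod 4139).
u ≡ 3739*818 ≡ 3920 (mod 4139).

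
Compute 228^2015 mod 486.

2015 in binary is 11111011111, i.e. 2015 = 1024 + 512 + 256 + 128 + 64 + 16 + 8 + 4 + 2 + 1.
228^1 ≡ 228 (mod 486)
228^2 ≡ 228^2 = 51984 ≡ 468 (mod 486)
228^4 ≡ 468^2 = 219024 ≡ 324 (mod 486)
228^8 ≡ 324^2 = 104976 ≡ 0 (mod 486)
228^16 ≡ 0^2 = 0 (mod 486)
228^32 ≡ 0^2 = 0 (mod 486)
228^64 ≡ 0^2 = 0 (mod 486)
228^128 ≡ 0^2 = 0 (mod 486)
228^256 ≡ 0^2 = 0 (mod 486)
228^512 ≡ 0^2 = 0 (mod 486)
228^1024 ≡ 0^2 = 0 (mod 486)
228^2015 = 228^1024 · 228^512 · 228^256 · 228^128 · 228^64 · 228^16 · 228^8 · 228^4 · 228^2 · 228^1 ≡ 0 · 0 · 0 · 0 · 0 · 0 · 0 · 324 · 468 · 228 (mod 486).
Accumulate the product:
0 · 0 = 0
0 · 0 = 0
0 · 0 = 0
0 · 0 = 0
0 · 0 = 0
0 · 0 = 0
0 · 324 = 0
0 · 468 = 0
0 · 228 = 0

0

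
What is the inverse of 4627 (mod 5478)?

1075

5478 = 1·4627 + 851
4627 = 5·851 + 372
851 = 2·372 + 107
372 = 3·107 + 51
107 = 2·51 + 5
51 = 10·5 + 1
5 = 5·1 + 0
gcd(4627, 5478) = 1, so the inverse exists.
Bézout: 1 = −908·5478 + 1075·4627.
So 4627⁻¹ ≡ 1075 (mod 5478).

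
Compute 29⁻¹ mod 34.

Apply the Euclidean algorithm and back-substitute:
34 = 1×29 + 5
29 = 5×5 + 4
5 = 1×4 + 1
4 = 4×1 + 0
gcd(29, 34) = 1, so the inverse exists.
Bézout: 1 = 6×34 − 7×29.
So 29⁻¹ ≡ −7 ≡ 27 (mod 34).

27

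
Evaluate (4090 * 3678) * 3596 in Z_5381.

1972

4090 * 3678 = 15043020 ≡ 3125 (mod 5381)
3125 * 3596 = 11237500 ≡ 1972 (mod 5381)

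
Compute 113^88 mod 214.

209

Compute successive squares:
88 in binary is 1011000, i.e. 88 = 64 + 16 + 8.
113^1 ≡ 113 (mod 214)
113^2 ≡ 113^2 = 12769 ≡ 143 (mod 214)
113^4 ≡ 143^2 = 20449 ≡ 119 (mod 214)
113^8 ≡ 119^2 = 14161 ≡ 37 (mod 214)
113^16 ≡ 37^2 = 1369 ≡ 85 (mod 214)
113^32 ≡ 85^2 = 7225 ≡ 163 (mod 214)
113^64 ≡ 163^2 = 26569 ≡ 33 (mod 214)
113^88 = 113^64 * 113^16 * 113^8 ≡ 33 * 85 * 37 (mod 214).
Accumulate the product:
33 * 85 = 2805 ≡ 23
23 * 37 = 851 ≡ 209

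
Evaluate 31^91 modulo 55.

91 in binary is 1011011, i.e. 91 = 64 + 16 + 8 + 2 + 1.
31^1 ≡ 31 (mod 55)
31^2 ≡ 31^2 = 961 ≡ 26 (mod 55)
31^4 ≡ 26^2 = 676 ≡ 16 (mod 55)
31^8 ≡ 16^2 = 256 ≡ 36 (mod 55)
31^16 ≡ 36^2 = 1296 ≡ 31 (mod 55)
31^32 ≡ 31^2 = 961 ≡ 26 (mod 55)
31^64 ≡ 26^2 = 676 ≡ 16 (mod 55)
31^91 = 31^64 · 31^16 · 31^8 · 31^2 · 31^1 ≡ 16 · 31 · 36 · 26 · 31 (mod 55).
Accumulate the product:
16 · 31 = 496 ≡ 1
1 · 36 = 36
36 · 26 = 936 ≡ 1
1 · 31 = 31

31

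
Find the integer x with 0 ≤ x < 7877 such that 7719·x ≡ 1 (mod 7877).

5135

7877 = 1*7719 + 158
7719 = 48*158 + 135
158 = 1*135 + 23
135 = 5*23 + 20
23 = 1*20 + 3
20 = 6*3 + 2
3 = 1*2 + 1
2 = 2*1 + 0
gcd(7719, 7877) = 1, so the inverse exists.
Back-substitute for 1:
1 = 1*3 − 1*2
  = −1*20 + 7*3
  = 7*23 − 8*20
  = −8*135 + 47*23
  = 47*158 − 55*135
  = −55*7719 + 2687*158
  = 2687*7877 − 2742*7719
So 7719⁻¹ ≡ −2742 ≡ 5135 (mod 7877).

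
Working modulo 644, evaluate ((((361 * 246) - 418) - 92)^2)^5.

361 * 246 = 88806 ≡ 578 (mod 644)
578 - 418 = 160
160 - 92 = 68
(68)^2 ≡ 116 (mod 644)
(116)^5 ≡ 576 (mod 644)

576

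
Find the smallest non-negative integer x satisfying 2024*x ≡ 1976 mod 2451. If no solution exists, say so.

931

gcd(2024, 2451) = 1, so a unique solution mod 2451 exists.
2024⁻¹ ≡ 287 (mod 2451).
x ≡ 287*1976 ≡ 931 (mod 2451).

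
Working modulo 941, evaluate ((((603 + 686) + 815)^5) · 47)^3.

440

603 + 686 = 1289 ≡ 348 (mod 941)
348 + 815 = 1163 ≡ 222 (mod 941)
(222)^5 ≡ 317 (mod 941)
317 · 47 = 14899 ≡ 784 (mod 941)
(784)^3 ≡ 440 (mod 941)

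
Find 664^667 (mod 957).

775

By square-and-multiply:
667 in binary is 1010011011, i.e. 667 = 512 + 128 + 16 + 8 + 2 + 1.
664^1 ≡ 664 (mod 957)
664^2 ≡ 664^2 = 440896 ≡ 676 (mod 957)
664^4 ≡ 676^2 = 456976 ≡ 487 (mod 957)
664^8 ≡ 487^2 = 237169 ≡ 790 (mod 957)
664^16 ≡ 790^2 = 624100 ≡ 136 (mod 957)
664^32 ≡ 136^2 = 18496 ≡ 313 (mod 957)
664^64 ≡ 313^2 = 97969 ≡ 355 (mod 957)
664^128 ≡ 355^2 = 126025 ≡ 658 (mod 957)
664^256 ≡ 658^2 = 432964 ≡ 400 (mod 957)
664^512 ≡ 400^2 = 160000 ≡ 181 (mod 957)
664^667 = 664^512 × 664^128 × 664^16 × 664^8 × 664^2 × 664^1 ≡ 181 × 658 × 136 × 790 × 676 × 664 (mod 957).
Accumulate the product:
181 × 658 = 119098 ≡ 430
430 × 136 = 58480 ≡ 103
103 × 790 = 81370 ≡ 25
25 × 676 = 16900 ≡ 631
631 × 664 = 418984 ≡ 775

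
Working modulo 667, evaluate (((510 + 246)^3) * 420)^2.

510 + 246 = 756 ≡ 89 (mod 667)
(89)^3 ≡ 617 (mod 667)
617 * 420 = 259140 ≡ 344 (mod 667)
(344)^2 ≡ 277 (mod 667)

277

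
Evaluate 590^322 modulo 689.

142

322 in binary is 101000010, i.e. 322 = 256 + 64 + 2.
590^1 ≡ 590 (mod 689)
590^2 ≡ 590^2 = 348100 ≡ 155 (mod 689)
590^4 ≡ 155^2 = 24025 ≡ 599 (mod 689)
590^8 ≡ 599^2 = 358801 ≡ 521 (mod 689)
590^16 ≡ 521^2 = 271441 ≡ 664 (mod 689)
590^32 ≡ 664^2 = 440896 ≡ 625 (mod 689)
590^64 ≡ 625^2 = 390625 ≡ 651 (mod 689)
590^128 ≡ 651^2 = 423801 ≡ 66 (mod 689)
590^256 ≡ 66^2 = 4356 ≡ 222 (mod 689)
590^322 = 590^256 × 590^64 × 590^2 ≡ 222 × 651 × 155 (mod 689).
Accumulate the product:
222 × 651 = 144522 ≡ 521
521 × 155 = 80755 ≡ 142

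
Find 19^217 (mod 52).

By square-and-multiply:
217 in binary is 11011001, i.e. 217 = 128 + 64 + 16 + 8 + 1.
19^1 ≡ 19 (mod 52)
19^2 ≡ 19^2 = 361 ≡ 49 (mod 52)
19^4 ≡ 49^2 = 2401 ≡ 9 (mod 52)
19^8 ≡ 9^2 = 81 ≡ 29 (mod 52)
19^16 ≡ 29^2 = 841 ≡ 9 (mod 52)
19^32 ≡ 9^2 = 81 ≡ 29 (mod 52)
19^64 ≡ 29^2 = 841 ≡ 9 (mod 52)
19^128 ≡ 9^2 = 81 ≡ 29 (mod 52)
19^217 = 19^128 × 19^64 × 19^16 × 19^8 × 19^1 ≡ 29 × 9 × 9 × 29 × 19 (mod 52).
Accumulate the product:
29 × 9 = 261 ≡ 1
1 × 9 = 9
9 × 29 = 261 ≡ 1
1 × 19 = 19

19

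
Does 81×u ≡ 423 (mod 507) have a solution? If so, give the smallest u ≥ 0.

gcd(81, 507) = 3, and 3 | 423, so solutions exist.
Divide through by 3: 27×u = 141 (mod 169).
27⁻¹ ≡ 144 (mod 169).
u ≡ 144×141 ≡ 24 (mod 169).
The smallest non-negative solution is u = 24.

24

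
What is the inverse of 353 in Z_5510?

1717

Run the extended Euclidean algorithm:
5510 = 15*353 + 215
353 = 1*215 + 138
215 = 1*138 + 77
138 = 1*77 + 61
77 = 1*61 + 16
61 = 3*16 + 13
16 = 1*13 + 3
13 = 4*3 + 1
3 = 3*1 + 0
gcd(353, 5510) = 1, so the inverse exists.
Bézout: 1 = −110*5510 + 1717*353.
So 353⁻¹ ≡ 1717 (mod 5510).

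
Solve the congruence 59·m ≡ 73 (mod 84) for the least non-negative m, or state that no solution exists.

gcd(59, 84) = 1, so a unique solution mod 84 exists.
59⁻¹ ≡ 47 (mod 84).
m ≡ 47·73 ≡ 71 (mod 84).

71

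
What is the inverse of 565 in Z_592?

592 = 1×565 + 27
565 = 20×27 + 25
27 = 1×25 + 2
25 = 12×2 + 1
2 = 2×1 + 0
gcd(565, 592) = 1, so the inverse exists.
Back-substitute for 1:
1 = 1×25 − 12×2
  = −12×27 + 13×25
  = 13×565 − 272×27
  = −272×592 + 285×565
So 565⁻¹ ≡ 285 (mod 592).

285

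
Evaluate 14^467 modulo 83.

74

By square-and-multiply:
467 in binary is 111010011, i.e. 467 = 256 + 128 + 64 + 16 + 2 + 1.
14^1 ≡ 14 (mod 83)
14^2 ≡ 14^2 = 196 ≡ 30 (mod 83)
14^4 ≡ 30^2 = 900 ≡ 70 (mod 83)
14^8 ≡ 70^2 = 4900 ≡ 3 (mod 83)
14^16 ≡ 3^2 = 9 (mod 83)
14^32 ≡ 9^2 = 81 (mod 83)
14^64 ≡ 81^2 = 6561 ≡ 4 (mod 83)
14^128 ≡ 4^2 = 16 (mod 83)
14^256 ≡ 16^2 = 256 ≡ 7 (mod 83)
14^467 = 14^256 * 14^128 * 14^64 * 14^16 * 14^2 * 14^1 ≡ 7 * 16 * 4 * 9 * 30 * 14 (mod 83).
Accumulate the product:
7 * 16 = 112 ≡ 29
29 * 4 = 116 ≡ 33
33 * 9 = 297 ≡ 48
48 * 30 = 1440 ≡ 29
29 * 14 = 406 ≡ 74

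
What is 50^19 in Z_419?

Using repeated squaring:
50^1 ≡ 50 (mod 419)
50^2 ≡ 50^2 = 2500 ≡ 405 (mod 419)
50^4 ≡ 405^2 = 164025 ≡ 196 (mod 419)
50^8 ≡ 196^2 = 38416 ≡ 287 (mod 419)
50^16 ≡ 287^2 = 82369 ≡ 245 (mod 419)
50^19 = 50^16 × 50^2 × 50^1 ≡ 245 × 405 × 50 (mod 419).
Accumulate the product:
245 × 405 = 99225 ≡ 341
341 × 50 = 17050 ≡ 290

290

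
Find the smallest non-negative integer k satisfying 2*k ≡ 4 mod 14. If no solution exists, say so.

gcd(2, 14) = 2, and 2 | 4, so solutions exist.
Divide through by 2: 1*k ≡ 2 (mod 7).
1⁻¹ ≡ 1 (mod 7).
k ≡ 1*2 ≡ 2 (mod 7).
The smallest non-negative solution is k = 2.

2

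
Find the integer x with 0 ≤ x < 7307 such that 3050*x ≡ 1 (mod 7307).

7307 = 2*3050 + 1207
3050 = 2*1207 + 636
1207 = 1*636 + 571
636 = 1*571 + 65
571 = 8*65 + 51
65 = 1*51 + 14
51 = 3*14 + 9
14 = 1*9 + 5
9 = 1*5 + 4
5 = 1*4 + 1
4 = 4*1 + 0
gcd(3050, 7307) = 1, so the inverse exists.
Back-substitute for 1:
1 = 1*5 − 1*4
  = −1*9 + 2*5
  = 2*14 − 3*9
  = −3*51 + 11*14
  = 11*65 − 14*51
  = −14*571 + 123*65
  = 123*636 − 137*571
  = −137*1207 + 260*636
  = 260*3050 − 657*1207
  = −657*7307 + 1574*3050
So 3050⁻¹ ≡ 1574 (mod 7307).

1574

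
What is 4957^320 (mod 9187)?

9083

Compute successive squares:
320 in binary is 101000000, i.e. 320 = 256 + 64.
4957^1 ≡ 4957 (mod 9187)
4957^2 ≡ 4957^2 = 24571849 ≡ 5811 (mod 9187)
4957^4 ≡ 5811^2 = 33767721 ≡ 5496 (mod 9187)
4957^8 ≡ 5496^2 = 30206016 ≡ 8347 (mod 9187)
4957^16 ≡ 8347^2 = 69672409 ≡ 7388 (mod 9187)
4957^32 ≡ 7388^2 = 54582544 ≡ 2577 (mod 9187)
4957^64 ≡ 2577^2 = 6640929 ≡ 7915 (mod 9187)
4957^128 ≡ 7915^2 = 62647225 ≡ 1072 (mod 9187)
4957^256 ≡ 1072^2 = 1149184 ≡ 809 (mod 9187)
4957^320 = 4957^256 × 4957^64 ≡ 809 × 7915 (mod 9187).
809 × 7915 = 6403235 ≡ 9083 (mod 9187).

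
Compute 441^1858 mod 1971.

1890

Using repeated squaring:
1858 in binary is 11101000010, i.e. 1858 = 1024 + 512 + 256 + 64 + 2.
441^1 ≡ 441 (mod 1971)
441^2 ≡ 441^2 = 194481 ≡ 1323 (mod 1971)
441^4 ≡ 1323^2 = 1750329 ≡ 81 (mod 1971)
441^8 ≡ 81^2 = 6561 ≡ 648 (mod 1971)
441^16 ≡ 648^2 = 419904 ≡ 81 (mod 1971)
441^32 ≡ 81^2 = 6561 ≡ 648 (mod 1971)
441^64 ≡ 648^2 = 419904 ≡ 81 (mod 1971)
441^128 ≡ 81^2 = 6561 ≡ 648 (mod 1971)
441^256 ≡ 648^2 = 419904 ≡ 81 (mod 1971)
441^512 ≡ 81^2 = 6561 ≡ 648 (mod 1971)
441^1024 ≡ 648^2 = 419904 ≡ 81 (mod 1971)
441^1858 = 441^1024 * 441^512 * 441^256 * 441^64 * 441^2 ≡ 81 * 648 * 81 * 81 * 1323 (mod 1971).
Accumulate the product:
81 * 648 = 52488 ≡ 1242
1242 * 81 = 100602 ≡ 81
81 * 81 = 6561 ≡ 648
648 * 1323 = 857304 ≡ 1890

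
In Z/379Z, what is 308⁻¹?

Run the extended Euclidean algorithm:
379 = 1·308 + 71
308 = 4·71 + 24
71 = 2·24 + 23
24 = 1·23 + 1
23 = 23·1 + 0
gcd(308, 379) = 1, so the inverse exists.
Bézout: 1 = −13·379 + 16·308.
So 308⁻¹ ≡ 16 (mod 379).

16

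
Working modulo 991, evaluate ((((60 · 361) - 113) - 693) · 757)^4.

594

60 · 361 = 21660 ≡ 849 (mod 991)
849 - 113 = 736
736 - 693 = 43
43 · 757 = 32551 ≡ 839 (mod 991)
(839)^4 ≡ 594 (mod 991)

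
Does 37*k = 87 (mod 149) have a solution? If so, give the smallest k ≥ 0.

gcd(37, 149) = 1, so a unique solution mod 149 exists.
37⁻¹ ≡ 145 (mod 149).
k ≡ 145*87 ≡ 99 (mod 149).

99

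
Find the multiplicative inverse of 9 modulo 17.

By the extended Euclidean algorithm:
17 = 1×9 + 8
9 = 1×8 + 1
8 = 8×1 + 0
gcd(9, 17) = 1, so the inverse exists.
Bézout: 1 = −1×17 + 2×9.
So 9⁻¹ ≡ 2 (mod 17).

2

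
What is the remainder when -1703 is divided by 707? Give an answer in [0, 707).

-1703 = -3×707 + 418, so -1703 ≡ 418 (mod 707).

418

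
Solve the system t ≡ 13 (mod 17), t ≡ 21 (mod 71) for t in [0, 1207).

234

17⁻¹ mod 71: 17×46 ≡ 1 (mod 71), so 17⁻¹ ≡ 46.
t = 13 + 17×((21 − 13)×46 mod 71) = 13 + 17×13 = 234.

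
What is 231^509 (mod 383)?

Using repeated squaring:
231^1 ≡ 231 (mod 383)
231^2 ≡ 231^2 = 53361 ≡ 124 (mod 383)
231^4 ≡ 124^2 = 15376 ≡ 56 (mod 383)
231^8 ≡ 56^2 = 3136 ≡ 72 (mod 383)
231^16 ≡ 72^2 = 5184 ≡ 205 (mod 383)
231^32 ≡ 205^2 = 42025 ≡ 278 (mod 383)
231^64 ≡ 278^2 = 77284 ≡ 301 (mod 383)
231^128 ≡ 301^2 = 90601 ≡ 213 (mod 383)
231^256 ≡ 213^2 = 45369 ≡ 175 (mod 383)
231^509 = 231^256 × 231^128 × 231^64 × 231^32 × 231^16 × 231^8 × 231^4 × 231^1 ≡ 175 × 213 × 301 × 278 × 205 × 72 × 56 × 231 (mod 383).
Accumulate the product:
175 × 213 = 37275 ≡ 124
124 × 301 = 37324 ≡ 173
173 × 278 = 48094 ≡ 219
219 × 205 = 44895 ≡ 84
84 × 72 = 6048 ≡ 303
303 × 56 = 16968 ≡ 116
116 × 231 = 26796 ≡ 369

369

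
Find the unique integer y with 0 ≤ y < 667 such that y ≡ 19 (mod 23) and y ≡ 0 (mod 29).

23⁻¹ mod 29: 23*24 ≡ 1 (mod 29), so 23⁻¹ ≡ 24.
y = 19 + 23*((0 − 19)*24 mod 29) = 19 + 23*8 = 203.

203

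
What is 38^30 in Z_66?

Using repeated squaring:
30 in binary is 11110, i.e. 30 = 16 + 8 + 4 + 2.
38^1 ≡ 38 (mod 66)
38^2 ≡ 38^2 = 1444 ≡ 58 (mod 66)
38^4 ≡ 58^2 = 3364 ≡ 64 (mod 66)
38^8 ≡ 64^2 = 4096 ≡ 4 (mod 66)
38^16 ≡ 4^2 = 16 (mod 66)
38^30 = 38^16 · 38^8 · 38^4 · 38^2 ≡ 16 · 4 · 64 · 58 (mod 66).
Accumulate the product:
16 · 4 = 64
64 · 64 = 4096 ≡ 4
4 · 58 = 232 ≡ 34

34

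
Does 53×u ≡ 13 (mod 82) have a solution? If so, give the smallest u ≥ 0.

gcd(53, 82) = 1, so a unique solution mod 82 exists.
53⁻¹ ≡ 65 (mod 82).
u ≡ 65×13 ≡ 25 (mod 82).

25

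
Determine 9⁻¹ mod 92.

41

Apply the Euclidean algorithm and back-substitute:
92 = 10·9 + 2
9 = 4·2 + 1
2 = 2·1 + 0
gcd(9, 92) = 1, so the inverse exists.
Back-substitute for 1:
1 = 1·9 − 4·2
  = −4·92 + 41·9
So 9⁻¹ ≡ 41 (mod 92).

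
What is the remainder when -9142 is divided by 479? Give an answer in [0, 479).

438

-9142 = -20×479 + 438, so -9142 ≡ 438 (mod 479).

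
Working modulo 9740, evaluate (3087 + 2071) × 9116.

5348

3087 + 2071 = 5158
5158 × 9116 = 47020328 ≡ 5348 (mod 9740)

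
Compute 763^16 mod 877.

873

Compute successive squares:
763^1 ≡ 763 (mod 877)
763^2 ≡ 763^2 = 582169 ≡ 718 (mod 877)
763^4 ≡ 718^2 = 515524 ≡ 725 (mod 877)
763^8 ≡ 725^2 = 525625 ≡ 302 (mod 877)
763^16 ≡ 302^2 = 91204 ≡ 873 (mod 877)
So 763^16 ≡ 873 (mod 877).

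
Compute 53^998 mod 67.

By square-and-multiply:
998 in binary is 1111100110, i.e. 998 = 512 + 256 + 128 + 64 + 32 + 4 + 2.
53^1 ≡ 53 (mod 67)
53^2 ≡ 53^2 = 2809 ≡ 62 (mod 67)
53^4 ≡ 62^2 = 3844 ≡ 25 (mod 67)
53^8 ≡ 25^2 = 625 ≡ 22 (mod 67)
53^16 ≡ 22^2 = 484 ≡ 15 (mod 67)
53^32 ≡ 15^2 = 225 ≡ 24 (mod 67)
53^64 ≡ 24^2 = 576 ≡ 40 (mod 67)
53^128 ≡ 40^2 = 1600 ≡ 59 (mod 67)
53^256 ≡ 59^2 = 3481 ≡ 64 (mod 67)
53^512 ≡ 64^2 = 4096 ≡ 9 (mod 67)
53^998 = 53^512 × 53^256 × 53^128 × 53^64 × 53^32 × 53^4 × 53^2 ≡ 9 × 64 × 59 × 40 × 24 × 25 × 62 (mod 67).
Accumulate the product:
9 × 64 = 576 ≡ 40
40 × 59 = 2360 ≡ 15
15 × 40 = 600 ≡ 64
64 × 24 = 1536 ≡ 62
62 × 25 = 1550 ≡ 9
9 × 62 = 558 ≡ 22

22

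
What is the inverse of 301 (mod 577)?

Apply the Euclidean algorithm and back-substitute:
577 = 1·301 + 276
301 = 1·276 + 25
276 = 11·25 + 1
25 = 25·1 + 0
gcd(301, 577) = 1, so the inverse exists.
Back-substitute for 1:
1 = 1·276 − 11·25
  = −11·301 + 12·276
  = 12·577 − 23·301
So 301⁻¹ ≡ −23 ≡ 554 (mod 577).

554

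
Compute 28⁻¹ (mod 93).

Apply the Euclidean algorithm and back-substitute:
93 = 3×28 + 9
28 = 3×9 + 1
9 = 9×1 + 0
gcd(28, 93) = 1, so the inverse exists.
Back-substitute for 1:
1 = 1×28 − 3×9
  = −3×93 + 10×28
So 28⁻¹ ≡ 10 (mod 93).

10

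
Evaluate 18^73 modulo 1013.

410

73 in binary is 1001001, i.e. 73 = 64 + 8 + 1.
18^1 ≡ 18 (mod 1013)
18^2 ≡ 18^2 = 324 (mod 1013)
18^4 ≡ 324^2 = 104976 ≡ 637 (mod 1013)
18^8 ≡ 637^2 = 405769 ≡ 569 (mod 1013)
18^16 ≡ 569^2 = 323761 ≡ 614 (mod 1013)
18^32 ≡ 614^2 = 376996 ≡ 160 (mod 1013)
18^64 ≡ 160^2 = 25600 ≡ 275 (mod 1013)
18^73 = 18^64 · 18^8 · 18^1 ≡ 275 · 569 · 18 (mod 1013).
Accumulate the product:
275 · 569 = 156475 ≡ 473
473 · 18 = 8514 ≡ 410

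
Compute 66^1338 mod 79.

65

Using repeated squaring:
1338 in binary is 10100111010, i.e. 1338 = 1024 + 256 + 32 + 16 + 8 + 2.
66^1 ≡ 66 (mod 79)
66^2 ≡ 66^2 = 4356 ≡ 11 (mod 79)
66^4 ≡ 11^2 = 121 ≡ 42 (mod 79)
66^8 ≡ 42^2 = 1764 ≡ 26 (mod 79)
66^16 ≡ 26^2 = 676 ≡ 44 (mod 79)
66^32 ≡ 44^2 = 1936 ≡ 40 (mod 79)
66^64 ≡ 40^2 = 1600 ≡ 20 (mod 79)
66^128 ≡ 20^2 = 400 ≡ 5 (mod 79)
66^256 ≡ 5^2 = 25 (mod 79)
66^512 ≡ 25^2 = 625 ≡ 72 (mod 79)
66^1024 ≡ 72^2 = 5184 ≡ 49 (mod 79)
66^1338 = 66^1024 · 66^256 · 66^32 · 66^16 · 66^8 · 66^2 ≡ 49 · 25 · 40 · 44 · 26 · 11 (mod 79).
Accumulate the product:
49 · 25 = 1225 ≡ 40
40 · 40 = 1600 ≡ 20
20 · 44 = 880 ≡ 11
11 · 26 = 286 ≡ 49
49 · 11 = 539 ≡ 65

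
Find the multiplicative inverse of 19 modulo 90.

Apply the Euclidean algorithm and back-substitute:
90 = 4×19 + 14
19 = 1×14 + 5
14 = 2×5 + 4
5 = 1×4 + 1
4 = 4×1 + 0
gcd(19, 90) = 1, so the inverse exists.
Bézout: 1 = −4×90 + 19×19.
So 19⁻¹ ≡ 19 (mod 90).

19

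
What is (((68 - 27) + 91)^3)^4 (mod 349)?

171

68 - 27 = 41
41 + 91 = 132
(132)^3 ≡ 58 (mod 349)
(58)^4 ≡ 171 (mod 349)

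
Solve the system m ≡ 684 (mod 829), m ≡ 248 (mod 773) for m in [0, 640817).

829⁻¹ mod 773: 829·704 ≡ 1 (mod 773), so 829⁻¹ ≡ 704.
m = 684 + 829·((248 − 684)·704 mod 773) = 684 + 829·710 = 589274.

589274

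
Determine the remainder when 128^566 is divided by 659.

568

566 in binary is 1000110110, i.e. 566 = 512 + 32 + 16 + 4 + 2.
128^1 ≡ 128 (mod 659)
128^2 ≡ 128^2 = 16384 ≡ 568 (mod 659)
128^4 ≡ 568^2 = 322624 ≡ 373 (mod 659)
128^8 ≡ 373^2 = 139129 ≡ 80 (mod 659)
128^16 ≡ 80^2 = 6400 ≡ 469 (mod 659)
128^32 ≡ 469^2 = 219961 ≡ 514 (mod 659)
128^64 ≡ 514^2 = 264196 ≡ 596 (mod 659)
128^128 ≡ 596^2 = 355216 ≡ 15 (mod 659)
128^256 ≡ 15^2 = 225 (mod 659)
128^512 ≡ 225^2 = 50625 ≡ 541 (mod 659)
128^566 = 128^512 × 128^32 × 128^16 × 128^4 × 128^2 ≡ 541 × 514 × 469 × 373 × 568 (mod 659).
Accumulate the product:
541 × 514 = 278074 ≡ 635
635 × 469 = 297815 ≡ 606
606 × 373 = 226038 ≡ 1
1 × 568 = 568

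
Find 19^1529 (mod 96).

1529 in binary is 10111111001, i.e. 1529 = 1024 + 256 + 128 + 64 + 32 + 16 + 8 + 1.
19^1 ≡ 19 (mod 96)
19^2 ≡ 19^2 = 361 ≡ 73 (mod 96)
19^4 ≡ 73^2 = 5329 ≡ 49 (mod 96)
19^8 ≡ 49^2 = 2401 ≡ 1 (mod 96)
19^16 ≡ 1^2 = 1 (mod 96)
19^32 ≡ 1^2 = 1 (mod 96)
19^64 ≡ 1^2 = 1 (mod 96)
19^128 ≡ 1^2 = 1 (mod 96)
19^256 ≡ 1^2 = 1 (mod 96)
19^512 ≡ 1^2 = 1 (mod 96)
19^1024 ≡ 1^2 = 1 (mod 96)
19^1529 = 19^1024 × 19^256 × 19^128 × 19^64 × 19^32 × 19^16 × 19^8 × 19^1 ≡ 1 × 1 × 1 × 1 × 1 × 1 × 1 × 19 (mod 96).
Accumulate the product:
1 × 1 = 1
1 × 1 = 1
1 × 1 = 1
1 × 1 = 1
1 × 1 = 1
1 × 1 = 1
1 × 19 = 19

19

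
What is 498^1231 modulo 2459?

Compute successive squares:
1231 in binary is 10011001111, i.e. 1231 = 1024 + 128 + 64 + 8 + 4 + 2 + 1.
498^1 ≡ 498 (mod 2459)
498^2 ≡ 498^2 = 248004 ≡ 2104 (mod 2459)
498^4 ≡ 2104^2 = 4426816 ≡ 616 (mod 2459)
498^8 ≡ 616^2 = 379456 ≡ 770 (mod 2459)
498^16 ≡ 770^2 = 592900 ≡ 281 (mod 2459)
498^32 ≡ 281^2 = 78961 ≡ 273 (mod 2459)
498^64 ≡ 273^2 = 74529 ≡ 759 (mod 2459)
498^128 ≡ 759^2 = 576081 ≡ 675 (mod 2459)
498^256 ≡ 675^2 = 455625 ≡ 710 (mod 2459)
498^512 ≡ 710^2 = 504100 ≡ 5 (mod 2459)
498^1024 ≡ 5^2 = 25 (mod 2459)
498^1231 = 498^1024 × 498^128 × 498^64 × 498^8 × 498^4 × 498^2 × 498^1 ≡ 25 × 675 × 759 × 770 × 616 × 2104 × 498 (mod 2459).
Accumulate the product:
25 × 675 = 16875 ≡ 2121
2121 × 759 = 1609839 ≡ 1653
1653 × 770 = 1272810 ≡ 1507
1507 × 616 = 928312 ≡ 1269
1269 × 2104 = 2669976 ≡ 1961
1961 × 498 = 976578 ≡ 355

355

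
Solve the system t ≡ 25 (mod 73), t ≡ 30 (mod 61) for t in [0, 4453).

2653

73⁻¹ mod 61: 73×56 ≡ 1 (mod 61), so 73⁻¹ ≡ 56.
t = 25 + 73×((30 − 25)×56 mod 61) = 25 + 73×36 = 2653.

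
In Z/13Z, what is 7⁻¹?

By the extended Euclidean algorithm:
13 = 1*7 + 6
7 = 1*6 + 1
6 = 6*1 + 0
gcd(7, 13) = 1, so the inverse exists.
Back-substitute for 1:
1 = 1*7 − 1*6
  = −1*13 + 2*7
So 7⁻¹ ≡ 2 (mod 13).

2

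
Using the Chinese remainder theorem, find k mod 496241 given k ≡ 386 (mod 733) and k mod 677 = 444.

733⁻¹ mod 677: 733*133 ≡ 1 (mod 677), so 733⁻¹ ≡ 133.
k = 386 + 733*((444 − 386)*133 mod 677) = 386 + 733*267 = 196097.

196097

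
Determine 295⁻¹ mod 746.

263

By the extended Euclidean algorithm:
746 = 2*295 + 156
295 = 1*156 + 139
156 = 1*139 + 17
139 = 8*17 + 3
17 = 5*3 + 2
3 = 1*2 + 1
2 = 2*1 + 0
gcd(295, 746) = 1, so the inverse exists.
Back-substitute for 1:
1 = 1*3 − 1*2
  = −1*17 + 6*3
  = 6*139 − 49*17
  = −49*156 + 55*139
  = 55*295 − 104*156
  = −104*746 + 263*295
So 295⁻¹ ≡ 263 (mod 746).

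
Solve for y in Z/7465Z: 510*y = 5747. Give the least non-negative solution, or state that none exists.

gcd(510, 7465) = 5, and 5 does not divide 5747.
So the congruence has no solution.

no solution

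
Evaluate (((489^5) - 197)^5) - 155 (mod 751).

(489)^5 ≡ 572 (mod 751)
572 - 197 = 375
(375)^5 ≡ 352 (mod 751)
352 - 155 = 197

197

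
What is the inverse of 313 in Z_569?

20

By the extended Euclidean algorithm:
569 = 1·313 + 256
313 = 1·256 + 57
256 = 4·57 + 28
57 = 2·28 + 1
28 = 28·1 + 0
gcd(313, 569) = 1, so the inverse exists.
Bézout: 1 = −11·569 + 20·313.
So 313⁻¹ ≡ 20 (mod 569).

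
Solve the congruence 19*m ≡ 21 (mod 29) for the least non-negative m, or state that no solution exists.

24

gcd(19, 29) = 1, so a unique solution mod 29 exists.
19⁻¹ ≡ 26 (mod 29).
m ≡ 26*21 ≡ 24 (mod 29).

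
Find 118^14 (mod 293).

Using repeated squaring:
14 in binary is 1110, i.e. 14 = 8 + 4 + 2.
118^1 ≡ 118 (mod 293)
118^2 ≡ 118^2 = 13924 ≡ 153 (mod 293)
118^4 ≡ 153^2 = 23409 ≡ 262 (mod 293)
118^8 ≡ 262^2 = 68644 ≡ 82 (mod 293)
118^14 = 118^8 * 118^4 * 118^2 ≡ 82 * 262 * 153 (mod 293).
Accumulate the product:
82 * 262 = 21484 ≡ 95
95 * 153 = 14535 ≡ 178

178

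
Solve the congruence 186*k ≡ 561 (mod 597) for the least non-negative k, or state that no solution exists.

64

gcd(186, 597) = 3, and 3 | 561, so solutions exist.
Divide through by 3: 62*k = 187 (mod 199).
62⁻¹ ≡ 61 (mod 199).
k ≡ 61*187 ≡ 64 (mod 199).
The smallest non-negative solution is k = 64.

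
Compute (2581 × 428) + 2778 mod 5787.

2581 × 428 = 1104668 ≡ 5138 (mod 5787)
5138 + 2778 = 7916 ≡ 2129 (mod 5787)

2129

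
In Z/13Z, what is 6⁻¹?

13 = 2*6 + 1
6 = 6*1 + 0
gcd(6, 13) = 1, so the inverse exists.
Bézout: 1 = 1*13 − 2*6.
So 6⁻¹ ≡ −2 ≡ 11 (mod 13).

11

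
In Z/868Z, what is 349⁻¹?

97

Apply the Euclidean algorithm and back-substitute:
868 = 2*349 + 170
349 = 2*170 + 9
170 = 18*9 + 8
9 = 1*8 + 1
8 = 8*1 + 0
gcd(349, 868) = 1, so the inverse exists.
Bézout: 1 = −39*868 + 97*349.
So 349⁻¹ ≡ 97 (mod 868).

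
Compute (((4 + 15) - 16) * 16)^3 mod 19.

4 + 15 = 19 ≡ 0 (mod 19)
0 - 16 = -16 ≡ 3 (mod 19)
3 * 16 = 48 ≡ 10 (mod 19)
(10)^3 ≡ 12 (mod 19)

12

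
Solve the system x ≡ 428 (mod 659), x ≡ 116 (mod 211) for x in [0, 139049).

659⁻¹ mod 211: 659·138 ≡ 1 (mod 211), so 659⁻¹ ≡ 138.
x = 428 + 659·((116 − 428)·138 mod 211) = 428 + 659·199 = 131569.
Check: 131569 mod 659 = 428, 131569 mod 211 = 116. ✓

131569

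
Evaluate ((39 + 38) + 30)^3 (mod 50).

43

39 + 38 = 77 ≡ 27 (mod 50)
27 + 30 = 57 ≡ 7 (mod 50)
(7)^3 ≡ 43 (mod 50)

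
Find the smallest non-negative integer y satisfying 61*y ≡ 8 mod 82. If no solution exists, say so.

66

gcd(61, 82) = 1, so a unique solution mod 82 exists.
61⁻¹ ≡ 39 (mod 82).
y ≡ 39*8 ≡ 66 (mod 82).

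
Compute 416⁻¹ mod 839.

Run the extended Euclidean algorithm:
839 = 2·416 + 7
416 = 59·7 + 3
7 = 2·3 + 1
3 = 3·1 + 0
gcd(416, 839) = 1, so the inverse exists.
Back-substitute for 1:
1 = 1·7 − 2·3
  = −2·416 + 119·7
  = 119·839 − 240·416
So 416⁻¹ ≡ −240 ≡ 599 (mod 839).

599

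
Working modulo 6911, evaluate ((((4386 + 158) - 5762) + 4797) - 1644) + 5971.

995

4386 + 158 = 4544
4544 - 5762 = -1218 ≡ 5693 (mod 6911)
5693 + 4797 = 10490 ≡ 3579 (mod 6911)
3579 - 1644 = 1935
1935 + 5971 = 7906 ≡ 995 (mod 6911)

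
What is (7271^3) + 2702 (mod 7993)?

(7271)^3 ≡ 7336 (mod 7993)
7336 + 2702 = 10038 ≡ 2045 (mod 7993)

2045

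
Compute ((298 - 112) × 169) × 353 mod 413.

298 - 112 = 186
186 × 169 = 31434 ≡ 46 (mod 413)
46 × 353 = 16238 ≡ 131 (mod 413)

131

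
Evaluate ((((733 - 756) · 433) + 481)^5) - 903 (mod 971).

733 - 756 = -23 ≡ 948 (mod 971)
948 · 433 = 410484 ≡ 722 (mod 971)
722 + 481 = 1203 ≡ 232 (mod 971)
(232)^5 ≡ 586 (mod 971)
586 - 903 = -317 ≡ 654 (mod 971)

654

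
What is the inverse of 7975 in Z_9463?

Run the extended Euclidean algorithm:
9463 = 1*7975 + 1488
7975 = 5*1488 + 535
1488 = 2*535 + 418
535 = 1*418 + 117
418 = 3*117 + 67
117 = 1*67 + 50
67 = 1*50 + 17
50 = 2*17 + 16
17 = 1*16 + 1
16 = 16*1 + 0
gcd(7975, 9463) = 1, so the inverse exists.
Bézout: 1 = 477*9463 − 566*7975.
So 7975⁻¹ ≡ −566 ≡ 8897 (mod 9463).

8897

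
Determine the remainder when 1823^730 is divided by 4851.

By square-and-multiply:
730 in binary is 1011011010, i.e. 730 = 512 + 128 + 64 + 16 + 8 + 2.
1823^1 ≡ 1823 (mod 4851)
1823^2 ≡ 1823^2 = 3323329 ≡ 394 (mod 4851)
1823^4 ≡ 394^2 = 155236 ≡ 4 (mod 4851)
1823^8 ≡ 4^2 = 16 (mod 4851)
1823^16 ≡ 16^2 = 256 (mod 4851)
1823^32 ≡ 256^2 = 65536 ≡ 2473 (mod 4851)
1823^64 ≡ 2473^2 = 6115729 ≡ 3469 (mod 4851)
1823^128 ≡ 3469^2 = 12033961 ≡ 3481 (mod 4851)
1823^256 ≡ 3481^2 = 12117361 ≡ 4414 (mod 4851)
1823^512 ≡ 4414^2 = 19483396 ≡ 1780 (mod 4851)
1823^730 = 1823^512 · 1823^128 · 1823^64 · 1823^16 · 1823^8 · 1823^2 ≡ 1780 · 3481 · 3469 · 256 · 16 · 394 (mod 4851).
Accumulate the product:
1780 · 3481 = 6196180 ≡ 1453
1453 · 3469 = 5040457 ≡ 268
268 · 256 = 68608 ≡ 694
694 · 16 = 11104 ≡ 1402
1402 · 394 = 552388 ≡ 4225

4225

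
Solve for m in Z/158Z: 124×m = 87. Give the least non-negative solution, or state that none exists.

gcd(124, 158) = 2, and 2 does not divide 87.
So the congruence has no solution.

no solution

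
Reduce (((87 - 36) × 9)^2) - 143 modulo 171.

37

87 - 36 = 51
51 × 9 = 459 ≡ 117 (mod 171)
(117)^2 ≡ 9 (mod 171)
9 - 143 = -134 ≡ 37 (mod 171)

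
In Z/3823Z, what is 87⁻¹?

1538

3823 = 43·87 + 82
87 = 1·82 + 5
82 = 16·5 + 2
5 = 2·2 + 1
2 = 2·1 + 0
gcd(87, 3823) = 1, so the inverse exists.
Bézout: 1 = −35·3823 + 1538·87.
So 87⁻¹ ≡ 1538 (mod 3823).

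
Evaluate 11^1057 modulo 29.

17

Using repeated squaring:
1057 in binary is 10000100001, i.e. 1057 = 1024 + 32 + 1.
11^1 ≡ 11 (mod 29)
11^2 ≡ 11^2 = 121 ≡ 5 (mod 29)
11^4 ≡ 5^2 = 25 (mod 29)
11^8 ≡ 25^2 = 625 ≡ 16 (mod 29)
11^16 ≡ 16^2 = 256 ≡ 24 (mod 29)
11^32 ≡ 24^2 = 576 ≡ 25 (mod 29)
11^64 ≡ 25^2 = 625 ≡ 16 (mod 29)
11^128 ≡ 16^2 = 256 ≡ 24 (mod 29)
11^256 ≡ 24^2 = 576 ≡ 25 (mod 29)
11^512 ≡ 25^2 = 625 ≡ 16 (mod 29)
11^1024 ≡ 16^2 = 256 ≡ 24 (mod 29)
11^1057 = 11^1024 * 11^32 * 11^1 ≡ 24 * 25 * 11 (mod 29).
Accumulate the product:
24 * 25 = 600 ≡ 20
20 * 11 = 220 ≡ 17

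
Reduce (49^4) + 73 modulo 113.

66

(49)^4 ≡ 106 (mod 113)
106 + 73 = 179 ≡ 66 (mod 113)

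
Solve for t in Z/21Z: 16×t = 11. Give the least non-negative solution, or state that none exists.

gcd(16, 21) = 1, so a unique solution mod 21 exists.
16⁻¹ ≡ 4 (mod 21).
t ≡ 4×11 ≡ 2 (mod 21).

2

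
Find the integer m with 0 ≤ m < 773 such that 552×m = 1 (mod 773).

766

773 = 1×552 + 221
552 = 2×221 + 110
221 = 2×110 + 1
110 = 110×1 + 0
gcd(552, 773) = 1, so the inverse exists.
Bézout: 1 = 5×773 − 7×552.
So 552⁻¹ ≡ −7 ≡ 766 (mod 773).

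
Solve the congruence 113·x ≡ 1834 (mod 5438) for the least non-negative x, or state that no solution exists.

4588

gcd(113, 5438) = 1, so a unique solution mod 5438 exists.
113⁻¹ ≡ 385 (mod 5438).
x ≡ 385·1834 ≡ 4588 (mod 5438).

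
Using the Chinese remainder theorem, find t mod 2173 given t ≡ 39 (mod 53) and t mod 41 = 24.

516

53⁻¹ mod 41: 53*24 ≡ 1 (mod 41), so 53⁻¹ ≡ 24.
t = 39 + 53*((24 − 39)*24 mod 41) = 39 + 53*9 = 516.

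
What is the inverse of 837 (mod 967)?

967 = 1*837 + 130
837 = 6*130 + 57
130 = 2*57 + 16
57 = 3*16 + 9
16 = 1*9 + 7
9 = 1*7 + 2
7 = 3*2 + 1
2 = 2*1 + 0
gcd(837, 967) = 1, so the inverse exists.
Bézout: 1 = 367*967 − 424*837.
So 837⁻¹ ≡ −424 ≡ 543 (mod 967).

543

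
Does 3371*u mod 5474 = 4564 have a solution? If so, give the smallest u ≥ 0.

gcd(3371, 5474) = 1, so a unique solution mod 5474 exists.
3371⁻¹ ≡ 177 (mod 5474).
u ≡ 177*4564 ≡ 3150 (mod 5474).

3150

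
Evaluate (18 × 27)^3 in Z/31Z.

23

18 × 27 = 486 ≡ 21 (mod 31)
(21)^3 ≡ 23 (mod 31)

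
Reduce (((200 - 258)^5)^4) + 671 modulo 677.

200 - 258 = -58 ≡ 619 (mod 677)
(619)^5 ≡ 148 (mod 677)
(148)^4 ≡ 55 (mod 677)
55 + 671 = 726 ≡ 49 (mod 677)

49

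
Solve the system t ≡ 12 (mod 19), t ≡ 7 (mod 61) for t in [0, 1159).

19⁻¹ mod 61: 19·45 ≡ 1 (mod 61), so 19⁻¹ ≡ 45.
t = 12 + 19·((7 − 12)·45 mod 61) = 12 + 19·19 = 373.
Check: 373 mod 19 = 12, 373 mod 61 = 7. ✓

373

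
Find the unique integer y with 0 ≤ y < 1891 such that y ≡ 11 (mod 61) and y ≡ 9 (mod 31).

61⁻¹ mod 31: 61·30 ≡ 1 (mod 31), so 61⁻¹ ≡ 30.
y = 11 + 61·((9 − 11)·30 mod 31) = 11 + 61·2 = 133.

133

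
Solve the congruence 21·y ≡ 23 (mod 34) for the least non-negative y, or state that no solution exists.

gcd(21, 34) = 1, so a unique solution mod 34 exists.
21⁻¹ ≡ 13 (mod 34).
y ≡ 13·23 ≡ 27 (mod 34).

27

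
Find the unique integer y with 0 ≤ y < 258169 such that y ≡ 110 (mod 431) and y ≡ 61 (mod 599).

75535

431⁻¹ mod 599: 431·82 ≡ 1 (mod 599), so 431⁻¹ ≡ 82.
y = 110 + 431·((61 − 110)·82 mod 599) = 110 + 431·175 = 75535.
Check: 75535 mod 431 = 110, 75535 mod 599 = 61. ✓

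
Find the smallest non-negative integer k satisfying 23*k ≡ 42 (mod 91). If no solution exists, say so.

gcd(23, 91) = 1, so a unique solution mod 91 exists.
23⁻¹ ≡ 4 (mod 91).
k ≡ 4*42 ≡ 77 (mod 91).

77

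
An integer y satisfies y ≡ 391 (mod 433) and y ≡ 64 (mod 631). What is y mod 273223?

195674

433⁻¹ mod 631: 433*290 ≡ 1 (mod 631), so 433⁻¹ ≡ 290.
y = 391 + 433*((64 − 391)*290 mod 631) = 391 + 433*451 = 195674.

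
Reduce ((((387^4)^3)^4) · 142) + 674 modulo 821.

343

(387)^4 ≡ 543 (mod 821)
(543)^3 ≡ 618 (mod 821)
(618)^4 ≡ 651 (mod 821)
651 · 142 = 92442 ≡ 490 (mod 821)
490 + 674 = 1164 ≡ 343 (mod 821)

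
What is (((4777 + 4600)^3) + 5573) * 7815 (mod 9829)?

4777 + 4600 = 9377
(9377)^3 ≡ 7876 (mod 9829)
7876 + 5573 = 13449 ≡ 3620 (mod 9829)
3620 * 7815 = 28290300 ≡ 2438 (mod 9829)

2438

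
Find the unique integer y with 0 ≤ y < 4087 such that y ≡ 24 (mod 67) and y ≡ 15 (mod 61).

67⁻¹ mod 61: 67×51 ≡ 1 (mod 61), so 67⁻¹ ≡ 51.
y = 24 + 67×((15 − 24)×51 mod 61) = 24 + 67×29 = 1967.
Check: 1967 mod 67 = 24, 1967 mod 61 = 15. ✓

1967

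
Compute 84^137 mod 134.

137 in binary is 10001001, i.e. 137 = 128 + 8 + 1.
84^1 ≡ 84 (mod 134)
84^2 ≡ 84^2 = 7056 ≡ 88 (mod 134)
84^4 ≡ 88^2 = 7744 ≡ 106 (mod 134)
84^8 ≡ 106^2 = 11236 ≡ 114 (mod 134)
84^16 ≡ 114^2 = 12996 ≡ 132 (mod 134)
84^32 ≡ 132^2 = 17424 ≡ 4 (mod 134)
84^64 ≡ 4^2 = 16 (mod 134)
84^128 ≡ 16^2 = 256 ≡ 122 (mod 134)
84^137 = 84^128 × 84^8 × 84^1 ≡ 122 × 114 × 84 (mod 134).
Accumulate the product:
122 × 114 = 13908 ≡ 106
106 × 84 = 8904 ≡ 60

60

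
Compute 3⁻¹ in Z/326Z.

109

326 = 108×3 + 2
3 = 1×2 + 1
2 = 2×1 + 0
gcd(3, 326) = 1, so the inverse exists.
Back-substitute for 1:
1 = 1×3 − 1×2
  = −1×326 + 109×3
So 3⁻¹ ≡ 109 (mod 326).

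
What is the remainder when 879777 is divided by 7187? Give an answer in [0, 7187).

879777 = 122×7187 + 2963, so 879777 ≡ 2963 (mod 7187).

2963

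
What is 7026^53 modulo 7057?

5464

Compute successive squares:
7026^1 ≡ 7026 (mod 7057)
7026^2 ≡ 7026^2 = 49364676 ≡ 961 (mod 7057)
7026^4 ≡ 961^2 = 923521 ≡ 6111 (mod 7057)
7026^8 ≡ 6111^2 = 37344321 ≡ 5734 (mod 7057)
7026^16 ≡ 5734^2 = 32878756 ≡ 193 (mod 7057)
7026^32 ≡ 193^2 = 37249 ≡ 1964 (mod 7057)
7026^53 = 7026^32 × 7026^16 × 7026^4 × 7026^1 ≡ 1964 × 193 × 6111 × 7026 (mod 7057).
Accumulate the product:
1964 × 193 = 379052 ≡ 5031
5031 × 6111 = 30744441 ≡ 4149
4149 × 7026 = 29150874 ≡ 5464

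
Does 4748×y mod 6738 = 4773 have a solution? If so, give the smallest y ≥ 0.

gcd(4748, 6738) = 2, and 2 does not divide 4773.
So the congruence has no solution.

no solution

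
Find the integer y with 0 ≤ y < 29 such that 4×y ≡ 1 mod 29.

22

Run the extended Euclidean algorithm:
29 = 7*4 + 1
4 = 4*1 + 0
gcd(4, 29) = 1, so the inverse exists.
Bézout: 1 = 1*29 − 7*4.
So 4⁻¹ ≡ −7 ≡ 22 (mod 29).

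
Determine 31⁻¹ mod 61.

61 = 1*31 + 30
31 = 1*30 + 1
30 = 30*1 + 0
gcd(31, 61) = 1, so the inverse exists.
Back-substitute for 1:
1 = 1*31 − 1*30
  = −1*61 + 2*31
So 31⁻¹ ≡ 2 (mod 61).

2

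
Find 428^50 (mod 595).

519

50 in binary is 110010, i.e. 50 = 32 + 16 + 2.
428^1 ≡ 428 (mod 595)
428^2 ≡ 428^2 = 183184 ≡ 519 (mod 595)
428^4 ≡ 519^2 = 269361 ≡ 421 (mod 595)
428^8 ≡ 421^2 = 177241 ≡ 526 (mod 595)
428^16 ≡ 526^2 = 276676 ≡ 1 (mod 595)
428^32 ≡ 1^2 = 1 (mod 595)
428^50 = 428^32 · 428^16 · 428^2 ≡ 1 · 1 · 519 (mod 595).
Accumulate the product:
1 · 1 = 1
1 · 519 = 519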